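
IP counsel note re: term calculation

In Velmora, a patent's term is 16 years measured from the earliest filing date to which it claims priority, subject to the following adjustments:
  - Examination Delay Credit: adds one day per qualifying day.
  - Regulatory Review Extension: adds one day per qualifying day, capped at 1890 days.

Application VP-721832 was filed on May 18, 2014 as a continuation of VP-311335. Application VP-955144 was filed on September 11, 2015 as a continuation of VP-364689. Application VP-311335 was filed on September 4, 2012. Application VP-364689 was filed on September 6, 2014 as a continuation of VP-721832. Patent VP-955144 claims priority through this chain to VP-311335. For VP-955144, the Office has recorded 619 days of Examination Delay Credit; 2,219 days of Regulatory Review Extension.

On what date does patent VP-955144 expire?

July 19, 2035

Earliest priority filing: 4 September 2012.
Base term: 4 September 2012 + 16 years → 4 September 2028.
Examination Delay Credit: +619 days → 16 May 2030.
Regulatory Review Extension: 2219 days claimed exceeds the 1890-day cap, so +1890 days → 19 July 2035.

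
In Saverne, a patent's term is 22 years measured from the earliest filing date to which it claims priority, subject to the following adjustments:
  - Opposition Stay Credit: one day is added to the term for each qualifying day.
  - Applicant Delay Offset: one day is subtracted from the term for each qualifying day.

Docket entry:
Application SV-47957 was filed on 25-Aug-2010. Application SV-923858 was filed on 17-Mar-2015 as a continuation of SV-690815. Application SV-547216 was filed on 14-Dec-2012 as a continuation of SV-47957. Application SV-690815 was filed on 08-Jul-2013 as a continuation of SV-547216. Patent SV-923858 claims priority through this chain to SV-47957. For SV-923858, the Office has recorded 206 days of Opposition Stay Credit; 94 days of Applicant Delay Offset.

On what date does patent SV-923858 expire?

Earliest priority filing: 25 August 2010.
Base term: 25 August 2010 + 22 years → 25 August 2032.
Opposition Stay Credit: +206 days → 19 March 2033.
Applicant Delay Offset: −94 days → 15 December 2032.

December 15, 2032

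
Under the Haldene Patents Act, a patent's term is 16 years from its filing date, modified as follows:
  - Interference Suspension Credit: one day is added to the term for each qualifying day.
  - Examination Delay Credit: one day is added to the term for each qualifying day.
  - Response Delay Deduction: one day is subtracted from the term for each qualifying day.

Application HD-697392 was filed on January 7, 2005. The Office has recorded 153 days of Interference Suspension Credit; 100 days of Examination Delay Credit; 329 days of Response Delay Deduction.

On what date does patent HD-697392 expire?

Base term: filing date + 16 years → 7 January 2021.
Interference Suspension Credit: +153 days → 9 June 2021.
Examination Delay Credit: +100 days → 17 September 2021.
Response Delay Deduction: −329 days → 23 October 2020.

2020-10-23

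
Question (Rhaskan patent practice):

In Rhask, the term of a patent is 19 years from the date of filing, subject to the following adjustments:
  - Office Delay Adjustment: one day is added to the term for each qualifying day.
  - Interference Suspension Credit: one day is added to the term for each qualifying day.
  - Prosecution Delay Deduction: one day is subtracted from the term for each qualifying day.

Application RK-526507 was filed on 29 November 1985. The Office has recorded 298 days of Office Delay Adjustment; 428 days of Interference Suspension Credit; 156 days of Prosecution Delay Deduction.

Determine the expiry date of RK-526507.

Base term: filing date + 19 years → 29 November 2004.
Office Delay Adjustment: +298 days → 23 September 2005.
Interference Suspension Credit: +428 days → 25 November 2006.
Prosecution Delay Deduction: −156 days → 22 June 2006.

June 22, 2006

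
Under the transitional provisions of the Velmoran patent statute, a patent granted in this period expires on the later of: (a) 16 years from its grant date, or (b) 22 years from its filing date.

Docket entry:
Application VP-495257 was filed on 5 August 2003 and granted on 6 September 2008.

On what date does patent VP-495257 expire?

(a) grant + 16 years → 6 September 2024.
(b) filing + 22 years → 5 August 2025.
Later of the two: 5 August 2025.

August 5, 2025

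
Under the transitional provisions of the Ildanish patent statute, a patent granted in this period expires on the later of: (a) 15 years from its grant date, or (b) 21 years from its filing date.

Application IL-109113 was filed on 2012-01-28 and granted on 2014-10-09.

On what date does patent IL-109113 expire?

(a) grant + 15 years → 9 October 2029.
(b) filing + 21 years → 28 January 2033.
Later of the two: 28 January 2033.

2033-01-28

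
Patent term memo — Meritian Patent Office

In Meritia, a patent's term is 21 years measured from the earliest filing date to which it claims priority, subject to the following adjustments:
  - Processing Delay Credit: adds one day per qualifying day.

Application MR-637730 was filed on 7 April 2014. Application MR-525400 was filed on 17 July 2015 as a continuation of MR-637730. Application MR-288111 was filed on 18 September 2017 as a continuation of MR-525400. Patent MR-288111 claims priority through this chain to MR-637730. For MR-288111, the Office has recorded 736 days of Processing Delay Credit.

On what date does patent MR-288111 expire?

Earliest priority filing: 7 April 2014.
Base term: 7 April 2014 + 21 years → 7 April 2035.
Processing Delay Credit: +736 days → 12 April 2037.

April 12, 2037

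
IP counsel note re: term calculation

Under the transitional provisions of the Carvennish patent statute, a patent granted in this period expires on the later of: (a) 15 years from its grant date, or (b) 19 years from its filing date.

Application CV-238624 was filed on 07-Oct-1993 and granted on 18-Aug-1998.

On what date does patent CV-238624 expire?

(a) grant + 15 years → 18 August 2013.
(b) filing + 19 years → 7 October 2012.
Later of the two: 18 August 2013.

2013-08-18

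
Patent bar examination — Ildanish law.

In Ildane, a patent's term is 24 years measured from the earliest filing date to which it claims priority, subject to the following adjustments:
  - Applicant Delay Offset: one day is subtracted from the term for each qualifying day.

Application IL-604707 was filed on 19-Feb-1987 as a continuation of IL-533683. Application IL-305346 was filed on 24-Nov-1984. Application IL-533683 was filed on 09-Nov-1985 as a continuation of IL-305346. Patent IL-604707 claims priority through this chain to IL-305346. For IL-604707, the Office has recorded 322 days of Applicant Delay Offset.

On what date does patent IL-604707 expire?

Earliest priority filing: 24 November 1984.
Base term: 24 November 1984 + 24 years → 24 November 2008.
Applicant Delay Offset: −322 days → 7 January 2008.

2008-01-07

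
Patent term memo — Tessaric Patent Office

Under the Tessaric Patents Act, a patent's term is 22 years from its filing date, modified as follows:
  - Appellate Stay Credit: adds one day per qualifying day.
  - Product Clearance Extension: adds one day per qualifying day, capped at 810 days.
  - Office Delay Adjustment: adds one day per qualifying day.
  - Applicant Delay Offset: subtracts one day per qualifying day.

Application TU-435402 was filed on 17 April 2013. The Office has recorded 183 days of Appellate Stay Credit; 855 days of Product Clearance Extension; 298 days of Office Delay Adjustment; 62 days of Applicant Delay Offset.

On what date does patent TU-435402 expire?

2038-08-28

Base term: filing date + 22 years → 17 April 2035.
Appellate Stay Credit: +183 days → 17 October 2035.
Product Clearance Extension: 855 days claimed exceeds the 810-day cap, so +810 days → 4 January 2038.
Office Delay Adjustment: +298 days → 29 October 2038.
Applicant Delay Offset: −62 days → 28 August 2038.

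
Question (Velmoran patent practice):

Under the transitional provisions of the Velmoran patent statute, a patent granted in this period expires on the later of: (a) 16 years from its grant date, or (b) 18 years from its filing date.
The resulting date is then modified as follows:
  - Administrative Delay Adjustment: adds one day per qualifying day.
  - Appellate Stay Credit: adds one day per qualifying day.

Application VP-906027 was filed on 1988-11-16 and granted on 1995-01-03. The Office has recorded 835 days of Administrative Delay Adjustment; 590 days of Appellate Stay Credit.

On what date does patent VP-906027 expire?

(a) grant + 16 years → 3 January 2011.
(b) filing + 18 years → 16 November 2006.
Later of the two: 3 January 2011.
Administrative Delay Adjustment: +835 days → 17 April 2013.
Appellate Stay Credit: +590 days → 28 November 2014.

November 28, 2014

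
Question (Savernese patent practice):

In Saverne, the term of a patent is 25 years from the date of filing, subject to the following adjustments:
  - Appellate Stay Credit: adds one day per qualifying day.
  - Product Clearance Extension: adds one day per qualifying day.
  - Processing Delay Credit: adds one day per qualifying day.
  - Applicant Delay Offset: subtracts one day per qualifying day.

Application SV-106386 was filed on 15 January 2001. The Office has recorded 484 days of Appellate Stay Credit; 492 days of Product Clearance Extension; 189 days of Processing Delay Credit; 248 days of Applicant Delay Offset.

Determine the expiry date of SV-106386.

July 20, 2028

Base term: filing date + 25 years → 15 January 2026.
Appellate Stay Credit: +484 days → 14 May 2027.
Product Clearance Extension: +492 days → 17 September 2028.
Processing Delay Credit: +189 days → 25 March 2029.
Applicant Delay Offset: −248 days → 20 July 2028.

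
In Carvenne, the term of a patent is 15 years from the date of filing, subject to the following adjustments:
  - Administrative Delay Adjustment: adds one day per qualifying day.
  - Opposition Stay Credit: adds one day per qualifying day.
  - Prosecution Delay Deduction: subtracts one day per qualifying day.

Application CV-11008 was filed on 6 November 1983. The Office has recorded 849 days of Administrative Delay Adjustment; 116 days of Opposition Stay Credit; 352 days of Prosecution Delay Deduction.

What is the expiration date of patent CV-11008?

2000-07-11

Base term: filing date + 15 years → 6 November 1998.
Administrative Delay Adjustment: +849 days → 4 March 2001.
Opposition Stay Credit: +116 days → 28 June 2001.
Prosecution Delay Deduction: −352 days → 11 July 2000.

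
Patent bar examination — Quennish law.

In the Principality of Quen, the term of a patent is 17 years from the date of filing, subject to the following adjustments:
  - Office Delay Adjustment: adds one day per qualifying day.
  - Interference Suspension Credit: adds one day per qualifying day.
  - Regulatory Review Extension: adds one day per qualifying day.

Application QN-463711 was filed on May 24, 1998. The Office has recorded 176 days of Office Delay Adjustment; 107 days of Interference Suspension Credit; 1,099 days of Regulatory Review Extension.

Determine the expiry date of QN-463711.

2019-03-06

Base term: filing date + 17 years → 24 May 2015.
Office Delay Adjustment: +176 days → 16 November 2015.
Interference Suspension Credit: +107 days → 2 March 2016.
Regulatory Review Extension: +1099 days → 6 March 2019.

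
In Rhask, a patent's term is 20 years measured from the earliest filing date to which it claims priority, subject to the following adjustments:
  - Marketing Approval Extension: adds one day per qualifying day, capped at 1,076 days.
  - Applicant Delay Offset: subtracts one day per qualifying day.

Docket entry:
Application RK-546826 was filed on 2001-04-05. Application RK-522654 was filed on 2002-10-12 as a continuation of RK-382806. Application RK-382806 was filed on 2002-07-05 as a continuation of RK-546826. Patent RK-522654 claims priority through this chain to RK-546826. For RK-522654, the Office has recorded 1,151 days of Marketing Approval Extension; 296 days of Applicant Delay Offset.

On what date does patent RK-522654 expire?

Earliest priority filing: 5 April 2001.
Base term: 5 April 2001 + 20 years → 5 April 2021.
Marketing Approval Extension: 1151 days claimed exceeds the 1076-day cap, so +1076 days → 16 March 2024.
Applicant Delay Offset: −296 days → 25 May 2023.

2023-05-25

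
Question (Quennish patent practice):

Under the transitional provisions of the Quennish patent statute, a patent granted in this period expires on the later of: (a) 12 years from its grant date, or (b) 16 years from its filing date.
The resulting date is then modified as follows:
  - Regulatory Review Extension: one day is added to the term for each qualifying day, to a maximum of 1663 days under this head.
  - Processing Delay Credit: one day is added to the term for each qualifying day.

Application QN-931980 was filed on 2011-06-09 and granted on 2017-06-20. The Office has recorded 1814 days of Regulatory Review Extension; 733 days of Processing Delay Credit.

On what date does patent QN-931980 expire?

(a) grant + 12 years → 20 June 2029.
(b) filing + 16 years → 9 June 2027.
Later of the two: 20 June 2029.
Regulatory Review Extension: 1814 days claimed exceeds the 1663-day cap, so +1663 days → 8 January 2034.
Processing Delay Credit: +733 days → 11 January 2036.

January 11, 2036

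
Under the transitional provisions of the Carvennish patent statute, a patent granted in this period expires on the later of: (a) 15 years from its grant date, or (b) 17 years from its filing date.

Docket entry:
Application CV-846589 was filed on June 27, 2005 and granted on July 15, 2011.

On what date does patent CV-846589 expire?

(a) grant + 15 years → 15 July 2026.
(b) filing + 17 years → 27 June 2022.
Later of the two: 15 July 2026.

July 15, 2026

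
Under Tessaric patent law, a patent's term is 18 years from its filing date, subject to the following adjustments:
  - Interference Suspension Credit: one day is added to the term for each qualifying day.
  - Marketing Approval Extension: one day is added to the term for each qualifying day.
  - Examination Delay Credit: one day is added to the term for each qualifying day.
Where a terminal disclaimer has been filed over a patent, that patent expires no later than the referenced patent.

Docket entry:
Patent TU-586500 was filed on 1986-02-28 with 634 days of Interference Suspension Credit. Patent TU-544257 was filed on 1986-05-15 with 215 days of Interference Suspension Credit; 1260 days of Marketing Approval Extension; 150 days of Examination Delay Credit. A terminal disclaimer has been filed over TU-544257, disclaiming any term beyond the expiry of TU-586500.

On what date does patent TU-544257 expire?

Natural term of TU-544257:
  Base: filing + 18 years → 15 May 2004.
  Interference Suspension Credit: +215 days → 16 December 2004.
  Marketing Approval Extension: +1260 days → 29 May 2008.
  Examination Delay Credit: +150 days → 26 October 2008.
Expiry of referenced patent TU-586500:
  Base: filing + 18 years → 28 February 2004.
  Interference Suspension Credit: +634 days → 23 November 2005.
Terminal disclaimer: TU-544257 expires on the earlier of 26 October 2008 and 23 November 2005.

November 23, 2005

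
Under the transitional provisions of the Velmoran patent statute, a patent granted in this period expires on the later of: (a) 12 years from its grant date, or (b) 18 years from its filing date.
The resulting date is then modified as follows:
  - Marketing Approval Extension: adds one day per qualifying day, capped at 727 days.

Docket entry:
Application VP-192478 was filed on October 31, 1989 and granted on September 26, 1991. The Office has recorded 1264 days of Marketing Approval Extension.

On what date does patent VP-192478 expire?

(a) grant + 12 years → 26 September 2003.
(b) filing + 18 years → 31 October 2007.
Later of the two: 31 October 2007.
Marketing Approval Extension: 1264 days claimed exceeds the 727-day cap, so +727 days → 27 October 2009.

October 27, 2009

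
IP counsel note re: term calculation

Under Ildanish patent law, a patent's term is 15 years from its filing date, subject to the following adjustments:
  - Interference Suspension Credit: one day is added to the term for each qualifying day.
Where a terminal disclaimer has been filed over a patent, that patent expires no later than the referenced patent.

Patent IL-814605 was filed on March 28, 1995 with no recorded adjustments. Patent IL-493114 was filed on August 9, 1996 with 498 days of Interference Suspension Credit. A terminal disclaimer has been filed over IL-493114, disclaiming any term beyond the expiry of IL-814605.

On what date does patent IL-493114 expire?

Natural term of IL-493114:
  Base: filing + 15 years → 9 August 2011.
  Interference Suspension Credit: +498 days → 19 December 2012.
Expiry of referenced patent IL-814605:
  Base: filing + 15 years → 28 March 2010.
Terminal disclaimer: IL-493114 expires on the earlier of 19 December 2012 and 28 March 2010.

March 28, 2010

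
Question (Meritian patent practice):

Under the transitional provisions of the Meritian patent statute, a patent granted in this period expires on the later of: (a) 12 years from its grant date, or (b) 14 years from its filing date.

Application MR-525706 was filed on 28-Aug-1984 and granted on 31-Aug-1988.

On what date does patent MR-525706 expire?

2000-08-31

(a) grant + 12 years → 31 August 2000.
(b) filing + 14 years → 28 August 1998.
Later of the two: 31 August 2000.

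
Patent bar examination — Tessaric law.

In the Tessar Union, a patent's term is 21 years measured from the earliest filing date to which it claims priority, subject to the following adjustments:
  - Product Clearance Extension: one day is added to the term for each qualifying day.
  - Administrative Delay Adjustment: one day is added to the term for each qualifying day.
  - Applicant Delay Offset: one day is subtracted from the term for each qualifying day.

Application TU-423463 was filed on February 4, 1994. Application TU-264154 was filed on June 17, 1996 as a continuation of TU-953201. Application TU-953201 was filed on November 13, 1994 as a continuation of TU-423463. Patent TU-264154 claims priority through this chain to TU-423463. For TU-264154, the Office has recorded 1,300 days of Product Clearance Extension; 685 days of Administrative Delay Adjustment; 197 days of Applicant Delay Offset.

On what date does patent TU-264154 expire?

December 28, 2019

Earliest priority filing: 4 February 1994.
Base term: 4 February 1994 + 21 years → 4 February 2015.
Product Clearance Extension: +1300 days → 27 August 2018.
Administrative Delay Adjustment: +685 days → 12 July 2020.
Applicant Delay Offset: −197 days → 28 December 2019.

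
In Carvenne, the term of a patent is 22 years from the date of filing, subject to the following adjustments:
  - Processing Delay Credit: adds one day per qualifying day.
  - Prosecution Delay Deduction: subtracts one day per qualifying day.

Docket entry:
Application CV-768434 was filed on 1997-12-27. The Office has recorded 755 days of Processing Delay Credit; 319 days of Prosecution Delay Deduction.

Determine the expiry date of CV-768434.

March 7, 2021

Base term: filing date + 22 years → 27 December 2019.
Processing Delay Credit: +755 days → 20 January 2022.
Prosecution Delay Deduction: −319 days → 7 March 2021.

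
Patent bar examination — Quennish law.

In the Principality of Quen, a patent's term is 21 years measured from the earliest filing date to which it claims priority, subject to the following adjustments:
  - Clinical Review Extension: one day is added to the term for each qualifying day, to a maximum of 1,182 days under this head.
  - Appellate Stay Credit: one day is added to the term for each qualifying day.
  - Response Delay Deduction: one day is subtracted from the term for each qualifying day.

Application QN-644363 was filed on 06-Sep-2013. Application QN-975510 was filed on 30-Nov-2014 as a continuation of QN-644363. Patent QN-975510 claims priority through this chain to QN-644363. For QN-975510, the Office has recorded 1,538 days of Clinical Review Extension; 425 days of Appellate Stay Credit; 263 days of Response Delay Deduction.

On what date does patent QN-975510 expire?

May 12, 2038

Earliest priority filing: 6 September 2013.
Base term: 6 September 2013 + 21 years → 6 September 2034.
Clinical Review Extension: 1538 days claimed exceeds the 1182-day cap, so +1182 days → 1 December 2037.
Appellate Stay Credit: +425 days → 30 January 2039.
Response Delay Deduction: −263 days → 12 May 2038.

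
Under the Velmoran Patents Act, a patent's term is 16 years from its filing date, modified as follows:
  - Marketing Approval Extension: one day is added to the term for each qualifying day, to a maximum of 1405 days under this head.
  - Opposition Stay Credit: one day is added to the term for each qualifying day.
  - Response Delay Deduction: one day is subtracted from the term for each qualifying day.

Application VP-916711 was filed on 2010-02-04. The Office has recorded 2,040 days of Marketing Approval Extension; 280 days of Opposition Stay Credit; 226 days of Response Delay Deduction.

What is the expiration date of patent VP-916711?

Base term: filing date + 16 years → 4 February 2026.
Marketing Approval Extension: 2040 days claimed exceeds the 1405-day cap, so +1405 days → 10 December 2029.
Opposition Stay Credit: +280 days → 16 September 2030.
Response Delay Deduction: −226 days → 2 February 2030.

2030-02-02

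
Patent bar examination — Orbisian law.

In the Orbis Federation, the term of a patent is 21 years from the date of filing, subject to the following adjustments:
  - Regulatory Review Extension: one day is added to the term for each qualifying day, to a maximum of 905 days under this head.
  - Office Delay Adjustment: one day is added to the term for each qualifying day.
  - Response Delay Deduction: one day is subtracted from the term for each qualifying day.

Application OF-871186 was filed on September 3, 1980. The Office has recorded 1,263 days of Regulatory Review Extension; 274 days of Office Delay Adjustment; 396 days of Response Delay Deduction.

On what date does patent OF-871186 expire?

Base term: filing date + 21 years → 3 September 2001.
Regulatory Review Extension: 1263 days claimed exceeds the 905-day cap, so +905 days → 25 February 2004.
Office Delay Adjustment: +274 days → 25 November 2004.
Response Delay Deduction: −396 days → 26 October 2003.

October 26, 2003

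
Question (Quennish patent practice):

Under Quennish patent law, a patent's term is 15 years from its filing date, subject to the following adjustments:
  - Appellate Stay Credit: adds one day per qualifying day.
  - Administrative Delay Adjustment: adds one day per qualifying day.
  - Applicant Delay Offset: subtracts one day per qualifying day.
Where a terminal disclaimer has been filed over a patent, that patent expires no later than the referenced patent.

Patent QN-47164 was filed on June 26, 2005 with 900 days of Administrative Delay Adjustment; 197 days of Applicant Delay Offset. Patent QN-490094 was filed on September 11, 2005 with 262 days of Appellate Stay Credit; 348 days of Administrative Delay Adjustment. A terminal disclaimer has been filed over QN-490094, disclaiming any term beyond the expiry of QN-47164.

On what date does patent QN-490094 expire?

Natural term of QN-490094:
  Base: filing + 15 years → 11 September 2020.
  Appellate Stay Credit: +262 days → 31 May 2021.
  Administrative Delay Adjustment: +348 days → 14 May 2022.
Expiry of referenced patent QN-47164:
  Base: filing + 15 years → 26 June 2020.
  Administrative Delay Adjustment: +900 days → 13 December 2022.
  Applicant Delay Offset: −197 days → 30 May 2022.
Terminal disclaimer: QN-490094 expires on the earlier of 14 May 2022 and 30 May 2022.

2022-05-14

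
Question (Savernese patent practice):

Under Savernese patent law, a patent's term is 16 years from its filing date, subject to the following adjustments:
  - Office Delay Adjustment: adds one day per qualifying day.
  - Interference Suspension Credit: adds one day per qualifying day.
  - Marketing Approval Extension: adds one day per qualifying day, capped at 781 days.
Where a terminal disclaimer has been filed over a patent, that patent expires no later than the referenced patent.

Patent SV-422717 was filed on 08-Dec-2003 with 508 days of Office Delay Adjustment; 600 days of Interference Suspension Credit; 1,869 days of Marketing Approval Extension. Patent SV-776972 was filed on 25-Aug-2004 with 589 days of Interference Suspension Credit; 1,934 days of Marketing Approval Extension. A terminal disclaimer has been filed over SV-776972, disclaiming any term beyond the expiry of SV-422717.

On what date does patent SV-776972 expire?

May 26, 2024

Natural term of SV-776972:
  Base: filing + 16 years → 25 August 2020.
  Interference Suspension Credit: +589 days → 6 April 2022.
  Marketing Approval Extension: 1934 days claimed exceeds the 781-day cap, so +781 days → 26 May 2024.
Expiry of referenced patent SV-422717:
  Base: filing + 16 years → 8 December 2019.
  Office Delay Adjustment: +508 days → 29 April 2021.
  Interference Suspension Credit: +600 days → 20 December 2022.
  Marketing Approval Extension: 1869 days claimed exceeds the 781-day cap, so +781 days → 8 February 2025.
Terminal disclaimer: SV-776972 expires on the earlier of 26 May 2024 and 8 February 2025.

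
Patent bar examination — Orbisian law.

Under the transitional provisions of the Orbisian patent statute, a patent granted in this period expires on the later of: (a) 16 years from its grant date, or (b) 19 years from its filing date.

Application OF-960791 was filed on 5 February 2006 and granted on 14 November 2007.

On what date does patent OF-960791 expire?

(a) grant + 16 years → 14 November 2023.
(b) filing + 19 years → 5 February 2025.
Later of the two: 5 February 2025.

2025-02-05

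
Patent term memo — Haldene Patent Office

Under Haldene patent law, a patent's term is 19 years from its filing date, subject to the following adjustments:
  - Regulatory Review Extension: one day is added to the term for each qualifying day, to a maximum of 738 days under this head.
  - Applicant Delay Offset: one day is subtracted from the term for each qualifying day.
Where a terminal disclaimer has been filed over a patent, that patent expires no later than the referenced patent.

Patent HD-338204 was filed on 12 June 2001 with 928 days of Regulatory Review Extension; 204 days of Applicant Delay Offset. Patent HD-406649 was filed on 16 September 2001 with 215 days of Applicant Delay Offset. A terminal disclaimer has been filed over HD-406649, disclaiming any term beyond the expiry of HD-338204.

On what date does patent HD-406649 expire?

February 14, 2020

Natural term of HD-406649:
  Base: filing + 19 years → 16 September 2020.
  Applicant Delay Offset: −215 days → 14 February 2020.
Expiry of referenced patent HD-338204:
  Base: filing + 19 years → 12 June 2020.
  Regulatory Review Extension: 928 days claimed exceeds the 738-day cap, so +738 days → 20 June 2022.
  Applicant Delay Offset: −204 days → 28 November 2021.
Terminal disclaimer: HD-406649 expires on the earlier of 14 February 2020 and 28 November 2021.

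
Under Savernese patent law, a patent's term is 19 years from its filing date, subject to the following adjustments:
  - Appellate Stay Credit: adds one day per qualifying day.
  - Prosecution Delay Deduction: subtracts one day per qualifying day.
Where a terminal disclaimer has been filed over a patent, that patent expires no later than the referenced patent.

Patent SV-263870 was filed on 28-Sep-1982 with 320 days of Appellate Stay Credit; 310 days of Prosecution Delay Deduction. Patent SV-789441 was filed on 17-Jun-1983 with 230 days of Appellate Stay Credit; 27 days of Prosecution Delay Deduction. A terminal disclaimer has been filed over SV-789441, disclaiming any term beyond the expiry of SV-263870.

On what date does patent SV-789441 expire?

October 8, 2001

Natural term of SV-789441:
  Base: filing + 19 years → 17 June 2002.
  Appellate Stay Credit: +230 days → 2 February 2003.
  Prosecution Delay Deduction: −27 days → 6 January 2003.
Expiry of referenced patent SV-263870:
  Base: filing + 19 years → 28 September 2001.
  Appellate Stay Credit: +320 days → 14 August 2002.
  Prosecution Delay Deduction: −310 days → 8 October 2001.
Terminal disclaimer: SV-789441 expires on the earlier of 6 January 2003 and 8 October 2001.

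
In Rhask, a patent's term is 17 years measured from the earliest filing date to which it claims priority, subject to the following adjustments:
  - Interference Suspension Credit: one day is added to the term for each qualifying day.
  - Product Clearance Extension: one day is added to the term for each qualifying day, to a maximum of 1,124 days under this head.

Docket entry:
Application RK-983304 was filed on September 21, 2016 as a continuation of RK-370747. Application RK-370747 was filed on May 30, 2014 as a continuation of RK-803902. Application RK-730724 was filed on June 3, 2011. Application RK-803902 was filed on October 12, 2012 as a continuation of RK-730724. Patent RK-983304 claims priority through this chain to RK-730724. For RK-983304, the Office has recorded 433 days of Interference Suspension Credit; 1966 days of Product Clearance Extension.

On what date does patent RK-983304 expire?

Earliest priority filing: 3 June 2011.
Base term: 3 June 2011 + 17 years → 3 June 2028.
Interference Suspension Credit: +433 days → 10 August 2029.
Product Clearance Extension: 1966 days claimed exceeds the 1124-day cap, so +1124 days → 7 September 2032.

September 7, 2032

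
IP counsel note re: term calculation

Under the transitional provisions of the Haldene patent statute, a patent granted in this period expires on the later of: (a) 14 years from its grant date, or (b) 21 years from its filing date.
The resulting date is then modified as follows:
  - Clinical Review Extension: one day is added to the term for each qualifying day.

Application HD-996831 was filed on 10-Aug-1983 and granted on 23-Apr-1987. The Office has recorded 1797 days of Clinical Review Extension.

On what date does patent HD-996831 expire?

July 12, 2009

(a) grant + 14 years → 23 April 2001.
(b) filing + 21 years → 10 August 2004.
Later of the two: 10 August 2004.
Clinical Review Extension: +1797 days → 12 July 2009.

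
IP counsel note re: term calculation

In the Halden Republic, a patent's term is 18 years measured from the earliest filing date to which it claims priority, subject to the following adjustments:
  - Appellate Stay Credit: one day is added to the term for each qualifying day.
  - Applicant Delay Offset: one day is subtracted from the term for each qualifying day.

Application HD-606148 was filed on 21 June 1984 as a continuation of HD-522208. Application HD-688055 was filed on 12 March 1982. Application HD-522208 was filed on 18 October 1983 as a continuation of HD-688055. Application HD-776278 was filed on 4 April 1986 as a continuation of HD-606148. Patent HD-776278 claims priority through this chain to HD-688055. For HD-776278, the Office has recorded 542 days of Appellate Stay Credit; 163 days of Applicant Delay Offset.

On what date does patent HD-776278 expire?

Earliest priority filing: 12 March 1982.
Base term: 12 March 1982 + 18 years → 12 March 2000.
Appellate Stay Credit: +542 days → 5 September 2001.
Applicant Delay Offset: −163 days → 26 March 2001.

2001-03-26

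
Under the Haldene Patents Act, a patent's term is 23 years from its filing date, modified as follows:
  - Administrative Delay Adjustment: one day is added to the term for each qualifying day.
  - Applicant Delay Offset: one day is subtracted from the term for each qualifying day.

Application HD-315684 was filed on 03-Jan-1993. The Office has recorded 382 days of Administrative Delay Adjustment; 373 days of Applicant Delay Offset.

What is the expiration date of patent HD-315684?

2016-01-12

Base term: filing date + 23 years → 3 January 2016.
Administrative Delay Adjustment: +382 days → 19 January 2017.
Applicant Delay Offset: −373 days → 12 January 2016.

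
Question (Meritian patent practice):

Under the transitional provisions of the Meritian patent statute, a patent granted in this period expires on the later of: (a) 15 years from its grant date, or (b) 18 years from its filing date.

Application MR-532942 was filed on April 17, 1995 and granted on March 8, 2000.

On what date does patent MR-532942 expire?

(a) grant + 15 years → 8 March 2015.
(b) filing + 18 years → 17 April 2013.
Later of the two: 8 March 2015.

March 8, 2015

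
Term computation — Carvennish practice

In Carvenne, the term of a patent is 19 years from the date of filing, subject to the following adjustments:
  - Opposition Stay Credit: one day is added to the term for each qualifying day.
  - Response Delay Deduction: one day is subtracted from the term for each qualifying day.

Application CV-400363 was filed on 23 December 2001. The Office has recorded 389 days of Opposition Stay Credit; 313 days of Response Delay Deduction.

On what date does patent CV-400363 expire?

Base term: filing date + 19 years → 23 December 2020.
Opposition Stay Credit: +389 days → 16 January 2022.
Response Delay Deduction: −313 days → 9 March 2021.

2021-03-09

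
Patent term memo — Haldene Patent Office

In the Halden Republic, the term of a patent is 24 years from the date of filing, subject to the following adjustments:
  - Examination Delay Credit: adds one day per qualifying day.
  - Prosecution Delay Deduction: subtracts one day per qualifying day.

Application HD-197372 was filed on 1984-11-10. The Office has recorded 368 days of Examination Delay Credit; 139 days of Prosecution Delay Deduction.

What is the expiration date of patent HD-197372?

Base term: filing date + 24 years → 10 November 2008.
Examination Delay Credit: +368 days → 13 November 2009.
Prosecution Delay Deduction: −139 days → 27 June 2009.

June 27, 2009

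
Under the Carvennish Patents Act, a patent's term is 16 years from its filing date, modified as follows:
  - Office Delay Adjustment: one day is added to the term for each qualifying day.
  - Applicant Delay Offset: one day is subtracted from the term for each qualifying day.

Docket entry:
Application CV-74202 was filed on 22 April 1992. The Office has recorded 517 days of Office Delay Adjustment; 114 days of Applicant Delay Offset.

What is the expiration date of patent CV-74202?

Base term: filing date + 16 years → 22 April 2008.
Office Delay Adjustment: +517 days → 21 September 2009.
Applicant Delay Offset: −114 days → 30 May 2009.

2009-05-30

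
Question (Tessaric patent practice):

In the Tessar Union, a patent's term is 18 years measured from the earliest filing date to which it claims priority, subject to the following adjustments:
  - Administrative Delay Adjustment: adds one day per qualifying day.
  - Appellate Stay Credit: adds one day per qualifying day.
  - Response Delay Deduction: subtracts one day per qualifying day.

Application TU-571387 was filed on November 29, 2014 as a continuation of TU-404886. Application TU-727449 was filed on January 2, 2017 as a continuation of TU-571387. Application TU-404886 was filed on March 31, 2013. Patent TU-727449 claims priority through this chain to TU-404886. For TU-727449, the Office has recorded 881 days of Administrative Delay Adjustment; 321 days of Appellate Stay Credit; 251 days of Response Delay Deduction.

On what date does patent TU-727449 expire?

2033-11-06

Earliest priority filing: 31 March 2013.
Base term: 31 March 2013 + 18 years → 31 March 2031.
Administrative Delay Adjustment: +881 days → 28 August 2033.
Appellate Stay Credit: +321 days → 15 July 2034.
Response Delay Deduction: −251 days → 6 November 2033.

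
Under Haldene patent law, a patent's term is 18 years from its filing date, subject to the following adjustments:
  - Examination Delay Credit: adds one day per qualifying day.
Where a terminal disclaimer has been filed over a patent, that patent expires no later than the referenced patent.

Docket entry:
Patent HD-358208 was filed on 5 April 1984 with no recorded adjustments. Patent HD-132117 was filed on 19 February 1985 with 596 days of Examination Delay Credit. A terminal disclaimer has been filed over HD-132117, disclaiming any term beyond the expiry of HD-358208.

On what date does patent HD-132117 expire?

Natural term of HD-132117:
  Base: filing + 18 years → 19 February 2003.
  Examination Delay Credit: +596 days → 7 October 2004.
Expiry of referenced patent HD-358208:
  Base: filing + 18 years → 5 April 2002.
Terminal disclaimer: HD-132117 expires on the earlier of 7 October 2004 and 5 April 2002.

April 5, 2002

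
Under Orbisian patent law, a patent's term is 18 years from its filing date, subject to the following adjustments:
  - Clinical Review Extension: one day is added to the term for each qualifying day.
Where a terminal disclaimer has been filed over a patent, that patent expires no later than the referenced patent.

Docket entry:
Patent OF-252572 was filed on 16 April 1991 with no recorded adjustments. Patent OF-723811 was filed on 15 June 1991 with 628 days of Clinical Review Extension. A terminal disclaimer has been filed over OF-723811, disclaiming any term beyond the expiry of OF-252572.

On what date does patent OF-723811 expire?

2009-04-16

Natural term of OF-723811:
  Base: filing + 18 years → 15 June 2009.
  Clinical Review Extension: +628 days → 5 March 2011.
Expiry of referenced patent OF-252572:
  Base: filing + 18 years → 16 April 2009.
Terminal disclaimer: OF-723811 expires on the earlier of 5 March 2011 and 16 April 2009.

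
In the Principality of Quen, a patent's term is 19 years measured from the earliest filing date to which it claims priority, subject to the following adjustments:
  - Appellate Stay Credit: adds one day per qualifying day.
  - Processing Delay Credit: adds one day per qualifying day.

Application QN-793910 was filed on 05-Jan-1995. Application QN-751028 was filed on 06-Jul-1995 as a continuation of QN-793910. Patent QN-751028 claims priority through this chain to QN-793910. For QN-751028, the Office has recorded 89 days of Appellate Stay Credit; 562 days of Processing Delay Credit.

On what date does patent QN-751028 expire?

Earliest priority filing: 5 January 1995.
Base term: 5 January 1995 + 19 years → 5 January 2014.
Appellate Stay Credit: +89 days → 4 April 2014.
Processing Delay Credit: +562 days → 18 October 2015.

October 18, 2015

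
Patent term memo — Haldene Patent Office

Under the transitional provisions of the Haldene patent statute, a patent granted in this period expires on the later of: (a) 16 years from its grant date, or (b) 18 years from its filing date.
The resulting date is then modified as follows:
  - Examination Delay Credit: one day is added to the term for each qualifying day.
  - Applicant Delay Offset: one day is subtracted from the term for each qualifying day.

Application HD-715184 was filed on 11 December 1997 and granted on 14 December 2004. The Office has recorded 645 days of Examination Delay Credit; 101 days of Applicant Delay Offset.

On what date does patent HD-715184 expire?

(a) grant + 16 years → 14 December 2020.
(b) filing + 18 years → 11 December 2015.
Later of the two: 14 December 2020.
Examination Delay Credit: +645 days → 20 September 2022.
Applicant Delay Offset: −101 days → 11 June 2022.

June 11, 2022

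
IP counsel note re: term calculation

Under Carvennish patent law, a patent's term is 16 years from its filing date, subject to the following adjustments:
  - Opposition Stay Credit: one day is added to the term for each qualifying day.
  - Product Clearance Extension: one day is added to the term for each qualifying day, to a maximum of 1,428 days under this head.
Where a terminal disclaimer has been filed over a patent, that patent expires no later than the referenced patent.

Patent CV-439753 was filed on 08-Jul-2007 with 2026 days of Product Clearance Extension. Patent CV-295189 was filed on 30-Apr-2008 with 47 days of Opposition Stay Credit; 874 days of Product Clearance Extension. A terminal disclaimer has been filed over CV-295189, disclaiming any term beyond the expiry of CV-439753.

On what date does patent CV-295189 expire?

Natural term of CV-295189:
  Base: filing + 16 years → 30 April 2024.
  Opposition Stay Credit: +47 days → 16 June 2024.
  Product Clearance Extension: 874 days (within the 1428-day cap) → +874 days → 7 November 2026.
Expiry of referenced patent CV-439753:
  Base: filing + 16 years → 8 July 2023.
  Product Clearance Extension: 2026 days claimed exceeds the 1428-day cap, so +1428 days → 5 June 2027.
Terminal disclaimer: CV-295189 expires on the earlier of 7 November 2026 and 5 June 2027.

2026-11-07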